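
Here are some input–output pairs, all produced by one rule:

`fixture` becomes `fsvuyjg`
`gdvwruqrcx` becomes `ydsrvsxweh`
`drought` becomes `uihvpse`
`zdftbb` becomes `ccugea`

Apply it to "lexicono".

Each output is the input with this applied: shift every letter 1 place forward in the alphabet (wrapping around), then reverse the string.
Starting from "lexicono": after the first operation, "mfyjdpop"; after the second, "popdjyfm".

popdjyfm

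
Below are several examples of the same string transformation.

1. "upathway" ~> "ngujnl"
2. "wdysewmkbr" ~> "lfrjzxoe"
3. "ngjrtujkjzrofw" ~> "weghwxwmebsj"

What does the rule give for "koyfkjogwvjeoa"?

lsxwbtjiwrbn

What's happening: delete the first 2 characters, then shift every letter 13 places forward in the alphabet (wrapping around) — i.e. ROT13.
Starting from "koyfkjogwvjeoa": after the first operation, "yfkjogwvjeoa"; after the second, "lsxwbtjiwrbn".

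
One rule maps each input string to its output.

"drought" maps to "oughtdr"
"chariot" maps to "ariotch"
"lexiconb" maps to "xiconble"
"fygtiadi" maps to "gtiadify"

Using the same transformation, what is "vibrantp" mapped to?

brantpvi

The pattern: move the first 2 characters to the end (rotate left by 2).
Doing the same to "vibrantp": "brantpvi".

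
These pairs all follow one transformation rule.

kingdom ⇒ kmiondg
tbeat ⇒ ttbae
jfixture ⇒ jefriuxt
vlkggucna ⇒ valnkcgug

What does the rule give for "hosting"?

In each case the input is transformed by: take characters alternately from the front and the back (1st, last, 2nd, 2nd-last, ...).
Applying that to "hosting" gives "hgonsit".

hgonsit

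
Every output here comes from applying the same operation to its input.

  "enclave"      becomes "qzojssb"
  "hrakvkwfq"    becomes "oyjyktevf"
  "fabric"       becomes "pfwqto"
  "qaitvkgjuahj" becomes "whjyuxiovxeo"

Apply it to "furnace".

fboqsti

Each output is the input with this applied: move the first 2 characters to the end (rotate left by 2), then shift every letter 12 places backward in the alphabet (wrapping around).
Applying that to "furnace" gives "fboqsti".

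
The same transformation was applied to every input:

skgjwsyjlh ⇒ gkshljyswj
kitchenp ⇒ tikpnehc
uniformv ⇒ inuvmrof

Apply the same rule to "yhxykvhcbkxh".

xhyhxkbchvky

The rule is to reverse the string, then move the last 3 characters to the front (rotate right by 3).
Starting from "yhxykvhcbkxh": after the first operation, "hxkbchvkyxhy"; after the second, "xhyhxkbchvky".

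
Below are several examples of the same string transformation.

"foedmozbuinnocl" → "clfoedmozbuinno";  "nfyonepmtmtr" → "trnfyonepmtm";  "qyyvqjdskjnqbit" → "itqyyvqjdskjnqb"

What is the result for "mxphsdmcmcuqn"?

qnmxphsdmcmcu

The rule is to move the last 2 characters to the front (rotate right by 2).
So "mxphsdmcmcuqn" becomes "qnmxphsdmcmcu".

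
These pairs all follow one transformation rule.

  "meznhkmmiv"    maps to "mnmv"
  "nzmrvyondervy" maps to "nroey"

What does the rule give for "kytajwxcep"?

Looking at the pairs, the operation is to keep one character in every 3, starting at position 1 (positions 1st, 4th, 7th, ...).
So "kytajwxcep" becomes "kaxp".

kaxp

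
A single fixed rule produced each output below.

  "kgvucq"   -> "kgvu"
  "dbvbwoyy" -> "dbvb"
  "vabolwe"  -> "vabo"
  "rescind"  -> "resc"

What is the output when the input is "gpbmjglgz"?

What's happening: keep only the first 4 characters.
On "gpbmjglgz" that produces "gpbm".

gpbm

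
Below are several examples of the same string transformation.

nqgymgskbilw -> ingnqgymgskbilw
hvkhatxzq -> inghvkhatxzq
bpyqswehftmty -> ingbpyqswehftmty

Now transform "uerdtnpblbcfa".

inguerdtnpblbcfa

Each output is the input with this applied: prepend "ing".
Applying that to "uerdtnpblbcfa" gives "inguerdtnpblbcfa".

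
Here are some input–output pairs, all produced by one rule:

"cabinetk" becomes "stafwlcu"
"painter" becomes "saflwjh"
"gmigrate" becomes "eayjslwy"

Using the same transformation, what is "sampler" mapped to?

Rule — shift every letter 8 places backward in the alphabet (wrapping around), then move the first character to the end.
Working it through for "sampler": intermediate "ksehdwj", final "sehdwjk".

sehdwjk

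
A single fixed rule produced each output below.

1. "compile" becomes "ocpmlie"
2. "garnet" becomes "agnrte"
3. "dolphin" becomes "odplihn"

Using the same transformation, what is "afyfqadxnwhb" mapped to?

What's happening: swap each adjacent pair of characters (1↔2, 3↔4, ...).
On "afyfqadxnwhb" that produces "fafyaqxdwnbh".

fafyaqxdwnbh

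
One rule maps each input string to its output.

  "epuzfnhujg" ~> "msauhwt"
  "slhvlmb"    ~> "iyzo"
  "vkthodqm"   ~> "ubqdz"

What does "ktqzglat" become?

mtyng

Rule — shift every letter 13 places forward in the alphabet (wrapping around) — i.e. ROT13, then delete the first 3 characters.
Starting from "ktqzglat": after the first operation, "xgdmtyng"; after the second, "mtyng".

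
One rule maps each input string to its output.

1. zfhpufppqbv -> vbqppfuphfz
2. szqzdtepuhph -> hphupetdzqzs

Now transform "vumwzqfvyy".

In each case the input is transformed by: reverse the string.
Doing the same to "vumwzqfvyy": "yyvfqzwmuv".

yyvfqzwmuv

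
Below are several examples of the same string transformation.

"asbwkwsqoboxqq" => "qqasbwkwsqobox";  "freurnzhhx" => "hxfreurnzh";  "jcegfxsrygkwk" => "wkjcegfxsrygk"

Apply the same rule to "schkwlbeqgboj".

ojschkwlbeqgb

The transformation: move the last 2 characters to the front (rotate right by 2).
Applying that to "schkwlbeqgboj" gives "ojschkwlbeqgb".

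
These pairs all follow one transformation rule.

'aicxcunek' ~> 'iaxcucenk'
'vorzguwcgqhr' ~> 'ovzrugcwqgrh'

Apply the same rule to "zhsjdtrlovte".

hzjstdlrvoet

The transformation: swap each adjacent pair of characters (1↔2, 3↔4, ...).
For "zhsjdtrlovte" the result is "hzjstdlrvoet".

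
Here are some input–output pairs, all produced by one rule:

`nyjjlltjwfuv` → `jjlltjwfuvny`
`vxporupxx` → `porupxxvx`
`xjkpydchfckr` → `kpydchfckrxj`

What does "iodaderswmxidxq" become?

daderswmxidxqio

The rule is to move the first 2 characters to the end (rotate left by 2).
So "iodaderswmxidxq" becomes "daderswmxidxqio".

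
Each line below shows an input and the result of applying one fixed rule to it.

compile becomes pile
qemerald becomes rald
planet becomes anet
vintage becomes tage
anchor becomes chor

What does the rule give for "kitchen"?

chen

The transformation: keep only the last 4 characters.
So "kitchen" becomes "chen".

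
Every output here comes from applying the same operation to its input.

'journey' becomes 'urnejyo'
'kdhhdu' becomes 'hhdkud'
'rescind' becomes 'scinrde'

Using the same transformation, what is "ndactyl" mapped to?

actynld

The pattern: swap the first and last characters, then move the first 2 characters to the end (rotate left by 2).
Working it through for "ndactyl": intermediate "ldactyn", final "actynld".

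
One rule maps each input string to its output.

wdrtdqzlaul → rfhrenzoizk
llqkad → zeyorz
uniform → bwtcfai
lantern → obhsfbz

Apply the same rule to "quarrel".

Each output is the input with this applied: move the first character to the end, then shift every letter 12 places backward in the alphabet (wrapping around).
"quarrel" → "uarrelq" → "ioffsze".
(Check on "wdrtdqzlaul": → "drtdqzlaulw" → "rfhrenzoizk" ✓)

ioffsze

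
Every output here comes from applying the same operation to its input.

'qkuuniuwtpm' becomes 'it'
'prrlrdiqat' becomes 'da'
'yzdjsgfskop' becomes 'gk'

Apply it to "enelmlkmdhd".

Each output is the input with this applied: keep one character in every 3, starting at position 3 (positions 3rd, 6th, 9th, ...), then delete the first character.
Starting from "enelmlkmdhd": after the first operation, "eld"; after the second, "ld".

ld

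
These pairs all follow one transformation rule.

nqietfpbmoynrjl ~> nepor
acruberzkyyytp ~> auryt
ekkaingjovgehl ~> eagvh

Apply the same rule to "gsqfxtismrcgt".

gfirt

In each case the input is transformed by: keep one character in every 3, starting at position 1 (positions 1st, 4th, 7th, ...).
Applying that to "gsqfxtismrcgt" gives "gfirt".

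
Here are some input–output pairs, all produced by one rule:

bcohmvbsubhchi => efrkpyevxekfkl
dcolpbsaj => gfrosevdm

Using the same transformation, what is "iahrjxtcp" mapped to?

ldkumawfs

Looking at the pairs, the operation is to shift every letter 3 places forward in the alphabet (wrapping around).
So "iahrjxtcp" becomes "ldkumawfs".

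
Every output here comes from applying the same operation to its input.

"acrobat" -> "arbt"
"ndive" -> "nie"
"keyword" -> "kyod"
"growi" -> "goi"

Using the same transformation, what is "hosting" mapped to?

In each case the input is transformed by: keep every other character starting from the first (positions 1st, 3rd, 5th, ...).
Doing the same to "hosting": "hsig".

hsig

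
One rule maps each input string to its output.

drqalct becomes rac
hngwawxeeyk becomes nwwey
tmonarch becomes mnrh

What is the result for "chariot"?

hro

Rule — keep every other character starting from the second (positions 2nd, 4th, 6th, ...).
For "chariot" the result is "hro".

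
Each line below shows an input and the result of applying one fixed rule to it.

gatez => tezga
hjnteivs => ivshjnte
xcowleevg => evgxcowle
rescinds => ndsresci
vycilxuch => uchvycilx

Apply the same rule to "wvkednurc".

urcwvkedn

What's happening: move the last 3 characters to the front (rotate right by 3).
"wvkednurc" → "urcwvkedn".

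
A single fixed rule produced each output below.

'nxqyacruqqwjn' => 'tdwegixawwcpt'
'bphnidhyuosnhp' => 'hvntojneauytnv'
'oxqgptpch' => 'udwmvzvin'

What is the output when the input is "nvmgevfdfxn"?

The transformation: shift every letter 6 places forward in the alphabet (wrapping around).
Doing the same to "nvmgevfdfxn": "tbsmkbljldt".

tbsmkbljldt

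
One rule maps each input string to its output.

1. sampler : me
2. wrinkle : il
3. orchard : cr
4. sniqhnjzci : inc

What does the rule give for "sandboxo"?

no

Rule — keep one character in every 3, starting at position 3 (positions 3rd, 6th, 9th, ...).
Doing the same to "sandboxo": "no".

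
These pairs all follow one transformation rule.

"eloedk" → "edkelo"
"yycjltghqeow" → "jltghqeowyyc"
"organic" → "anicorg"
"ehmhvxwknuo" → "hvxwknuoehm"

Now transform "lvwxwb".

The rule is to move the first 3 characters to the end (rotate left by 3).
So "lvwxwb" becomes "xwblvw".

xwblvw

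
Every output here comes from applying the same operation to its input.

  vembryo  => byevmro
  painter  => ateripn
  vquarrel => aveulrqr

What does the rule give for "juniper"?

What's happening: sort the characters into alphabetical order, then take characters alternately from the front and the back (1st, last, 2nd, 2nd-last, ...).
On "juniper": the first step gives "eijnpru", and the second then gives "euirjpn".

euirjpn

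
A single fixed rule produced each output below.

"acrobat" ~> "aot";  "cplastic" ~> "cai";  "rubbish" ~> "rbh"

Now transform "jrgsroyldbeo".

Each output is the input with this applied: keep one character in every 3, starting at position 1 (positions 1st, 4th, 7th, ...).
So "jrgsroyldbeo" becomes "jsyb".

jsyb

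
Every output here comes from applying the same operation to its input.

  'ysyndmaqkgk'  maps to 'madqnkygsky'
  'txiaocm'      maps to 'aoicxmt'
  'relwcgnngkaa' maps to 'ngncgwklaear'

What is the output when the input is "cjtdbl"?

Rule — take characters alternately from the front and the back (1st, last, 2nd, 2nd-last, ...), then reverse the string.
Starting from "cjtdbl": after the first operation, "cljbtd"; after the second, "dtbjlc".

dtbjlc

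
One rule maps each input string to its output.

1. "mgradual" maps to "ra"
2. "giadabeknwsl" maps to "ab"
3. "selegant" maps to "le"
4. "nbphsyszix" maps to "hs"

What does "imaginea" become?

The pattern: swap the front and back halves of the string, then keep only the last 2 characters.
Working it through for "imaginea": intermediate "ineaimag", final "ag".

ag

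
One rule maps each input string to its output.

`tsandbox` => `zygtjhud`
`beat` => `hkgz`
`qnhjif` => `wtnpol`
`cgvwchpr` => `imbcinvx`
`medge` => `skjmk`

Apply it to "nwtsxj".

Looking at the pairs, the operation is to shift every letter 6 places forward in the alphabet (wrapping around).
For "nwtsxj" the result is "tczydp".

tczydp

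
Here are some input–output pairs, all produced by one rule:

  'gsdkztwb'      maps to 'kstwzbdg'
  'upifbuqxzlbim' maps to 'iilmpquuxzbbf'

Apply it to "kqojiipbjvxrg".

ijjkopqrvxbgi

What's happening: sort the characters into alphabetical order, then move the first 3 characters to the end (rotate left by 3).
Working it through for "kqojiipbjvxrg": intermediate "bgiijjkopqrvx", final "ijjkopqrvxbgi".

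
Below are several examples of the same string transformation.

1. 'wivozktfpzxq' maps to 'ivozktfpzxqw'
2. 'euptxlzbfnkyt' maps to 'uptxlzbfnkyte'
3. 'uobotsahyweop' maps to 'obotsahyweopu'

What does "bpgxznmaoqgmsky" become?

In each case the input is transformed by: move the first character to the end.
So "bpgxznmaoqgmsky" becomes "pgxznmaoqgmskyb".

pgxznmaoqgmskyb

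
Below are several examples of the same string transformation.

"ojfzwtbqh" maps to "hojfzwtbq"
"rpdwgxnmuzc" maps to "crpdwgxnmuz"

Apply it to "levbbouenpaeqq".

The rule is to move the last character to the front.
"levbbouenpaeqq" → "qlevbbouenpaeq".

qlevbbouenpaeq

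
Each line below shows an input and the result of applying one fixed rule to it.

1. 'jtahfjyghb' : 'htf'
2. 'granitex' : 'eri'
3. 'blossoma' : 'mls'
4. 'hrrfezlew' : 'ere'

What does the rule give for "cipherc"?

What's happening: move the last 3 characters to the front (rotate right by 3), then keep one character in every 3, starting at position 2 (positions 2nd, 5th, 8th, ...).
"cipherc" → "ercciph" → "ri".

ri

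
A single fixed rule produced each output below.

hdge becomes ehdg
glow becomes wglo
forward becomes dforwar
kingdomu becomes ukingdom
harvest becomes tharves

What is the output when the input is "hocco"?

ohocc

Rule — move the last character to the front.
On "hocco" that produces "ohocc".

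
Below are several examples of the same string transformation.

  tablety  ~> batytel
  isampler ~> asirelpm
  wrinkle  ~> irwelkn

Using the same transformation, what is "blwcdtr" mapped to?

What's happening: reverse the string, then move the last 3 characters to the front (rotate right by 3).
Applying both steps to "blwcdtr": "rtdcwlb", then "wlbrtdc".

wlbrtdc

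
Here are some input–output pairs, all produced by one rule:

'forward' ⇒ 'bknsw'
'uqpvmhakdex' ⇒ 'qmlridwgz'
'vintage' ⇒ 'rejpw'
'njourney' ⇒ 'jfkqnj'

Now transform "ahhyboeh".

wdduxk

Each output is the input with this applied: shift every letter 4 places backward in the alphabet (wrapping around), then delete the last 2 characters.
Working it through for "ahhyboeh": intermediate "wdduxkad", final "wdduxk".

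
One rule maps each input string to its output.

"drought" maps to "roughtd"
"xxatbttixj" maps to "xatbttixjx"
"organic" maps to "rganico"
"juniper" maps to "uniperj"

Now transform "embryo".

What's happening: move the first character to the end.
For "embryo" the result is "mbryoe".

mbryoe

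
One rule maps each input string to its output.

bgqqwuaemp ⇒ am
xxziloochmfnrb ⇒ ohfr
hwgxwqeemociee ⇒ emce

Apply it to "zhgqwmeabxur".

ebu

The transformation: keep every other character starting from the first (positions 1st, 3rd, 5th, ...), then delete the first 3 characters.
Starting from "zhgqwmeabxur": after the first operation, "zgwebu"; after the second, "ebu".
(Check on "bgqqwuaemp": → "bqwam" → "am" ✓)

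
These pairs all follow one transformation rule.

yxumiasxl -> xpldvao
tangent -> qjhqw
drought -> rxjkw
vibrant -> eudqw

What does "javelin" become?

The transformation: shift every letter 3 places forward in the alphabet (wrapping around), then delete the first 2 characters.
For "javelin", step one produces "mdyholq"; step two turns that into "yholq".
(Check on "tangent": → "wdqjhqw" → "qjhqw" ✓)

yholq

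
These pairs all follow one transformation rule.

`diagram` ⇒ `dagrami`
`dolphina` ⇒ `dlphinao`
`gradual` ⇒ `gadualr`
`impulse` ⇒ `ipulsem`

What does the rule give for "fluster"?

What's happening: move the first character to the end, then swap the first and last characters.
Working it through for "fluster": intermediate "lusterf", final "fusterl".

fusterl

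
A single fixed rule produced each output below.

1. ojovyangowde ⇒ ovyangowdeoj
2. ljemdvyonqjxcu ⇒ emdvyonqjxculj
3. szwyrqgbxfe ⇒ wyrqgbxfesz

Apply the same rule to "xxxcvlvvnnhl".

xcvlvvnnhlxx

What's happening: move the first 2 characters to the end (rotate left by 2).
Doing the same to "xxxcvlvvnnhl": "xcvlvvnnhlxx".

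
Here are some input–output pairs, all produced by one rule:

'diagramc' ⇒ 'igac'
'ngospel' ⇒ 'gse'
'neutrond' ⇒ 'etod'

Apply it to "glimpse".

lms

In each case the input is transformed by: keep every other character starting from the second (positions 2nd, 4th, 6th, ...).
On "glimpse" that produces "lms".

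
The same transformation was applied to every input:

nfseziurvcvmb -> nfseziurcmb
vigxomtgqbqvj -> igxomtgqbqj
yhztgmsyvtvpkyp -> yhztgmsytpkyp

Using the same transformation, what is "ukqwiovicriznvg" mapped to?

Rule — remove every "v".
On "ukqwiovicriznvg" that produces "ukqwioicrizng".

ukqwioicrizng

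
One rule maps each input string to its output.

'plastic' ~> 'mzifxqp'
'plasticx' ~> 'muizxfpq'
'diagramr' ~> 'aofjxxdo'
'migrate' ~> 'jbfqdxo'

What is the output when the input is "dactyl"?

aixvzq

In each case the input is transformed by: shift every letter 3 places backward in the alphabet (wrapping around), then take characters alternately from the front and the back (1st, last, 2nd, 2nd-last, ...).
Doing the same to "dactyl": "aixvzq".
(Check on "plastic": → "mixpqfz" → "mzifxqp" ✓)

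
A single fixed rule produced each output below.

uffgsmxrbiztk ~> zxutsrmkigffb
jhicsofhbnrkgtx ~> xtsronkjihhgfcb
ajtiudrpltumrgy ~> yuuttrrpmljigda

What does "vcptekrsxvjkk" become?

xvvtsrpkkkjec

The rule is to sort the characters into reverse alphabetical order.
Doing the same to "vcptekrsxvjkk": "xvvtsrpkkkjec".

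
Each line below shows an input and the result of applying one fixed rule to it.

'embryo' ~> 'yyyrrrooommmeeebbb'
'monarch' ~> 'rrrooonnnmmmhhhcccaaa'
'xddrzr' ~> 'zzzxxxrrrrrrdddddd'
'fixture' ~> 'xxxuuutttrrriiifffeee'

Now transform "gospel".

Each output is the input with this applied: repeat every character 3 times, then sort the characters into reverse alphabetical order.
Working it through for "gospel": intermediate "gggooossspppeeelll", final "ssspppooolllgggeee".

ssspppooolllgggeee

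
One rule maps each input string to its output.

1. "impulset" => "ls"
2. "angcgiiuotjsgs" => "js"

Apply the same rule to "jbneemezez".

The rule is to move the last 2 characters to the front (rotate right by 2), then keep only the last 2 characters.
Applying that to "jbneemezez" gives "ez".

ez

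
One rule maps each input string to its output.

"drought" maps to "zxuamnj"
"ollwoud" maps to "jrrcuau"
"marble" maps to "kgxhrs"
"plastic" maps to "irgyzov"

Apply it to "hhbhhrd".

The pattern: swap the first and last characters, then shift every letter 6 places forward in the alphabet (wrapping around).
For "hhbhhrd", step one produces "dhbhhrh"; step two turns that into "jnhnnxn".

jnhnnxn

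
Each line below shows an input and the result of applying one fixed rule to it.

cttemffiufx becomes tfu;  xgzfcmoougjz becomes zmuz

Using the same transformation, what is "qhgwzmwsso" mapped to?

gms

Rule — keep one character in every 3, starting at position 3 (positions 3rd, 6th, 9th, ...).
For "qhgwzmwsso" the result is "gms".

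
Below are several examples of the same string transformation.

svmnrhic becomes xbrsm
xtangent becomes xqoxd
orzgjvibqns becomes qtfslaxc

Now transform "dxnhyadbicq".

riknlsma

The transformation: shift every letter 10 places forward in the alphabet (wrapping around), then delete the first 3 characters.
Applying both steps to "dxnhyadbicq": "nhxriknlsma", then "riknlsma".
(Check on "svmnrhic": → "cfwxbrsm" → "xbrsm" ✓)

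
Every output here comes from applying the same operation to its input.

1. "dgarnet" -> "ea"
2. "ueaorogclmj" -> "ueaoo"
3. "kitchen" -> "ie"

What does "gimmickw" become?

ii

Rule — take characters alternately from the front and the back (1st, last, 2nd, 2nd-last, ...), then keep only the vowels.
For "gimmickw", step one produces "gwikmcmi"; step two turns that into "ii".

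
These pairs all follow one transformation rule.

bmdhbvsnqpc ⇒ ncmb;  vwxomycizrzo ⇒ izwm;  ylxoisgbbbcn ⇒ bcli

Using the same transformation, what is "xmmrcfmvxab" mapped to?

vbmc

Each output is the input with this applied: keep one character in every 3, starting at position 2 (positions 2nd, 5th, 8th, ...), then move the last 2 characters to the front (rotate right by 2).
Starting from "xmmrcfmvxab": after the first operation, "mcvb"; after the second, "vbmc".
(Check on "bmdhbvsnqpc": → "mbnc" → "ncmb" ✓)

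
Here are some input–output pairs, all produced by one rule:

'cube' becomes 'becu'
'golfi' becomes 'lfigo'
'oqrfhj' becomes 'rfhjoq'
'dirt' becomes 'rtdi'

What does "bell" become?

Rule — move the first 2 characters to the end (rotate left by 2).
Doing the same to "bell": "llbe".

llbe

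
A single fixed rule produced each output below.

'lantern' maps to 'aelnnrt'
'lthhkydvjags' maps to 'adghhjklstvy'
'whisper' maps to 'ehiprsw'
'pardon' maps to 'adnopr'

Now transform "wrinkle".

Rule — sort the characters into alphabetical order.
"wrinkle" → "eiklnrw".

eiklnrw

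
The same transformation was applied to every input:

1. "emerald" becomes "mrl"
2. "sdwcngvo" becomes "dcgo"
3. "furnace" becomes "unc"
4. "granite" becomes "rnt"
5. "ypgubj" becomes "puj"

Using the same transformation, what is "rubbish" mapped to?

The transformation: keep every other character starting from the second (positions 2nd, 4th, 6th, ...).
Doing the same to "rubbish": "ubs".

ubs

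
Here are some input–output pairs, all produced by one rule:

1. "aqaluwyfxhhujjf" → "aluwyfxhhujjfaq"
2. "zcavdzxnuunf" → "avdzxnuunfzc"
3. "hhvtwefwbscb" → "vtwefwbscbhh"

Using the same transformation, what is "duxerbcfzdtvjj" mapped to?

The rule is to move the first 2 characters to the end (rotate left by 2).
"duxerbcfzdtvjj" → "xerbcfzdtvjjdu".

xerbcfzdtvjjdu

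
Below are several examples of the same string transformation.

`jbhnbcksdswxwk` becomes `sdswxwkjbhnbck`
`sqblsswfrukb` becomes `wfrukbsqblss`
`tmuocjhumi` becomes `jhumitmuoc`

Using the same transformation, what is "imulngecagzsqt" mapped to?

Each output is the input with this applied: swap the front and back halves of the string.
Doing the same to "imulngecagzsqt": "cagzsqtimulnge".

cagzsqtimulnge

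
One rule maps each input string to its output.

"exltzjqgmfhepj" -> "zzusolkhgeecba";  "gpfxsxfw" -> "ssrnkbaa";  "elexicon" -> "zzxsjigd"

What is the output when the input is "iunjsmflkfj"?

pnihgfeedaa

The pattern: shift every letter 5 places backward in the alphabet (wrapping around), then sort the characters into reverse alphabetical order.
Applying both steps to "iunjsmflkfj": "dpienhagfae", then "pnihgfeedaa".
(Check on "elexicon": → "zgzsdxji" → "zzxsjigd" ✓)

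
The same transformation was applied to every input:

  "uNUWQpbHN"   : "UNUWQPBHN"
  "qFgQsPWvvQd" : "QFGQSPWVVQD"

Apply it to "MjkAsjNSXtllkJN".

The pattern: convert every letter to uppercase.
Doing the same to "MjkAsjNSXtllkJN": "MJKASJNSXTLLKJN".

MJKASJNSXTLLKJN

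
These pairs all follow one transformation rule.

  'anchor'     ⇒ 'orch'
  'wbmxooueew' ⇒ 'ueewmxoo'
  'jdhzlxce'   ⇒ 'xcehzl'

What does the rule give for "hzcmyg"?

ygcm

The rule is to delete the first 2 characters, then swap the front and back halves of the string.
On "hzcmyg": the first step gives "cmyg", and the second then gives "ygcm".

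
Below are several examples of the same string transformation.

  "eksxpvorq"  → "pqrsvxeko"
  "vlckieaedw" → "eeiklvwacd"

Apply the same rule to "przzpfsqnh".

ppqrszzfhn

The rule is to sort the characters into alphabetical order, then move the first 3 characters to the end (rotate left by 3).
On "przzpfsqnh": the first step gives "fhnppqrszz", and the second then gives "ppqrszzfhn".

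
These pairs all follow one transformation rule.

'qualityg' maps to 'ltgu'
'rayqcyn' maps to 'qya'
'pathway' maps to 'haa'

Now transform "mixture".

tri

Each output is the input with this applied: keep every other character starting from the second (positions 2nd, 4th, 6th, ...), then move the first character to the end.
On "mixture": the first step gives "itr", and the second then gives "tri".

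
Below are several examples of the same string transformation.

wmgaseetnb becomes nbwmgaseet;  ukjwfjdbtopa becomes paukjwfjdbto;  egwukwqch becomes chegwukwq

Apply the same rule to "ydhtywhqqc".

The transformation: move the last 2 characters to the front (rotate right by 2).
So "ydhtywhqqc" becomes "qcydhtywhq".

qcydhtywhq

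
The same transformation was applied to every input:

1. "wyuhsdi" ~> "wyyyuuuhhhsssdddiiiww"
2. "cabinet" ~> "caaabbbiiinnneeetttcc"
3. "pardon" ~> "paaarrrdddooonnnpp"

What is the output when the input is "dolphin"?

The transformation: repeat every character 3 times, then move the first 2 characters to the end (rotate left by 2).
"dolphin" → "dddooolllppphhhiiinnn" → "dooolllppphhhiiinnndd".
(Check on "pardon": → "pppaaarrrdddooonnn" → "paaarrrdddooonnnpp" ✓)

dooolllppphhhiiinnndd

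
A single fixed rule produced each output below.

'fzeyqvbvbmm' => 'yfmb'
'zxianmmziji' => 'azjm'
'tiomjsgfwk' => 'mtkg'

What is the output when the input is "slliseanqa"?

The transformation: keep one character in every 3, starting at position 1 (positions 1st, 4th, 7th, ...), then swap each adjacent pair of characters (1↔2, 3↔4, ...).
On "slliseanqa": the first step gives "siaa", and the second then gives "isaa".

isaa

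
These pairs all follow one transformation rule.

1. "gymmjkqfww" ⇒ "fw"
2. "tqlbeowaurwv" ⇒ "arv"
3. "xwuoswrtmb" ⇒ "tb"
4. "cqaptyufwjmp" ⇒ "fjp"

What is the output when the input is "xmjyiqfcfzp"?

cz

In each case the input is transformed by: keep every other character starting from the second (positions 2nd, 4th, 6th, ...), then delete the first 3 characters.
"xmjyiqfcfzp" → "myqcz" → "cz".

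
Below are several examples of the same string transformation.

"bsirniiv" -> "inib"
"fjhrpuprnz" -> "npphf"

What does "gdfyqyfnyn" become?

What's happening: reverse the string, then keep every other character starting from the second (positions 2nd, 4th, 6th, ...).
For "gdfyqyfnyn", step one produces "nynfyqyfdg"; step two turns that into "yfqfg".

yfqfg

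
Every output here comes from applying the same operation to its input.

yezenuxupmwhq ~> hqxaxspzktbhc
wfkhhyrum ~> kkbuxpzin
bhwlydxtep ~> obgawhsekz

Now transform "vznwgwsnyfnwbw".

Each output is the input with this applied: move the first 3 characters to the end (rotate left by 3), then shift every letter 3 places forward in the alphabet (wrapping around).
Starting from "vznwgwsnyfnwbw": after the first operation, "wgwsnyfnwbwvzn"; after the second, "zjzvqbiqzezycq".

zjzvqbiqzezycq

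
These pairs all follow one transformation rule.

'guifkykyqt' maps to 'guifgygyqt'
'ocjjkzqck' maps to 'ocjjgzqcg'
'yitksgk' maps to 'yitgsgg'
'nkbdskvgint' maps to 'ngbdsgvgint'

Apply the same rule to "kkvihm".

ggvihm

Rule — replace every "k" with "g".
Doing the same to "kkvihm": "ggvihm".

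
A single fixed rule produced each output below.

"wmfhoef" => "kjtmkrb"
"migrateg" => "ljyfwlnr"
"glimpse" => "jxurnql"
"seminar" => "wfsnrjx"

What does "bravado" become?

tifafwg

Each output is the input with this applied: shift every letter 5 places forward in the alphabet (wrapping around), then reverse the string.
Applying both steps to "bravado": "gwfafit", then "tifafwg".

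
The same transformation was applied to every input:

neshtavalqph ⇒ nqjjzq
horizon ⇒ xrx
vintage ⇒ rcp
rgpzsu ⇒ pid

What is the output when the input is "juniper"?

The pattern: shift every letter 9 places forward in the alphabet (wrapping around), then keep every other character starting from the second (positions 2nd, 4th, 6th, ...).
For "juniper", step one produces "sdwryna"; step two turns that into "drn".

drn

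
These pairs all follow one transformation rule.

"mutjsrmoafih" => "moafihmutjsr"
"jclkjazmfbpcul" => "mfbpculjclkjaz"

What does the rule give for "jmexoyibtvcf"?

ibtvcfjmexoy

What's happening: swap the front and back halves of the string.
"jmexoyibtvcf" → "ibtvcfjmexoy".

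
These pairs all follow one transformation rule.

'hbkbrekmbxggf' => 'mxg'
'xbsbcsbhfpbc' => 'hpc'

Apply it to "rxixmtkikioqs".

iiq

Looking at the pairs, the operation is to keep every other character starting from the second (positions 2nd, 4th, 6th, ...), then delete the first 3 characters.
Working it through for "rxixmtkikioqs": intermediate "xxtiiq", final "iiq".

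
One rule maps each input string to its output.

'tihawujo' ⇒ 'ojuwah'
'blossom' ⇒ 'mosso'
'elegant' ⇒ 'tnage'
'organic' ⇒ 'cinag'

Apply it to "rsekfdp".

The pattern: reverse the string, then delete the last 2 characters.
For "rsekfdp", step one produces "pdfkesr"; step two turns that into "pdfke".
(Check on "tihawujo": → "ojuwahit" → "ojuwah" ✓)

pdfke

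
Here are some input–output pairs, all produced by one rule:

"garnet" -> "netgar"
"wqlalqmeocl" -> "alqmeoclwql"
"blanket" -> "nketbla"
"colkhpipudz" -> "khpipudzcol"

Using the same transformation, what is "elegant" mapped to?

gantele

The pattern: move the first 3 characters to the end (rotate left by 3).
Applying that to "elegant" gives "gantele".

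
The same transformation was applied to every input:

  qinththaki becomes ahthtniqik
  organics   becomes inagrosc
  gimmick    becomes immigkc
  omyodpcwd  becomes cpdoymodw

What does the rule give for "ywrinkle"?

The pattern: move the last 2 characters to the front (rotate right by 2), then reverse the string.
Applying both steps to "ywrinkle": "leywrink", then "knirwyel".

knirwyel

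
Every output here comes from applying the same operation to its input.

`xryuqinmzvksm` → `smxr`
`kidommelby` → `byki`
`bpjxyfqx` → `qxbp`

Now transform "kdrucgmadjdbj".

The transformation: move the first 2 characters to the end (rotate left by 2), then keep only the last 4 characters.
"kdrucgmadjdbj" → "rucgmadjdbjkd" → "bjkd".

bjkd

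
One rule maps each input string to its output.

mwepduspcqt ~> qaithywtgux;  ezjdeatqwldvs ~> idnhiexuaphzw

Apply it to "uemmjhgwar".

yiqqnlkaev

Rule — shift every letter 4 places forward in the alphabet (wrapping around).
So "uemmjhgwar" becomes "yiqqnlkaev".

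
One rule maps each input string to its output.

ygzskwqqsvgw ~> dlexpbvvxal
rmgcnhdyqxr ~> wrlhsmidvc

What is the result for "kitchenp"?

What's happening: delete the last character, then shift every letter 5 places forward in the alphabet (wrapping around).
"kitchenp" → "kitchen" → "pnyhmjs".

pnyhmjs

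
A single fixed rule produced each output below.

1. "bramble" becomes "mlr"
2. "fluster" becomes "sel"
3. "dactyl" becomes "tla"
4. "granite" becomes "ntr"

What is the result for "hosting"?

The rule is to keep every other character starting from the second (positions 2nd, 4th, 6th, ...), then move the first character to the end.
"hosting" → "tno".

tno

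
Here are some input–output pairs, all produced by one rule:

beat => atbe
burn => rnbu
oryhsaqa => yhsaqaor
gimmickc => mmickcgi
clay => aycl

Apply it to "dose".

Rule — move the first 2 characters to the end (rotate left by 2).
So "dose" becomes "sedo".

sedo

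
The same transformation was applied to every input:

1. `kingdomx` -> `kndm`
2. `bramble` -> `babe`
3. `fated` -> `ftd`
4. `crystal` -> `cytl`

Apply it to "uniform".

uiom

Rule — keep every other character starting from the first (positions 1st, 3rd, 5th, ...).
So "uniform" becomes "uiom".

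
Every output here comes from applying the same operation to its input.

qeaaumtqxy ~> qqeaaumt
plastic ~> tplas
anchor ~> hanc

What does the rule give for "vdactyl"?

tvdac

Looking at the pairs, the operation is to delete the last 2 characters, then move the last character to the front.
Starting from "vdactyl": after the first operation, "vdact"; after the second, "tvdac".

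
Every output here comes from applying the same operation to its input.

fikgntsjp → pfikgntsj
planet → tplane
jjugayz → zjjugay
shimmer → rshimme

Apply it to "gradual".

lgradua

Looking at the pairs, the operation is to move the last character to the front.
Applying that to "gradual" gives "lgradua".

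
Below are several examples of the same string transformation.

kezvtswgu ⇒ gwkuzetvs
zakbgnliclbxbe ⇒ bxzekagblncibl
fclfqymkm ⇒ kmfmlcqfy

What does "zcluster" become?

Looking at the pairs, the operation is to move the last 3 characters to the front (rotate right by 3), then swap each adjacent pair of characters (1↔2, 3↔4, ...).
Applying both steps to "zcluster": "terzclus", then "etzrlcsu".

etzrlcsu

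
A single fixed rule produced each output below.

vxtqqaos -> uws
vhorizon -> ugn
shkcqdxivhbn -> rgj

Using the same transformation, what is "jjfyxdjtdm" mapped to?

iie

What's happening: shift every letter 1 place backward in the alphabet (wrapping around), then keep only the first 3 characters.
Applying both steps to "jjfyxdjtdm": "iiexwciscl", then "iie".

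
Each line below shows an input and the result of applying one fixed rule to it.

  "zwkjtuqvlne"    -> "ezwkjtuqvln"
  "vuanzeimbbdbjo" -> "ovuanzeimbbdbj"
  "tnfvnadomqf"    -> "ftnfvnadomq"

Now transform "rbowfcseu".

The transformation: move the last character to the front.
On "rbowfcseu" that produces "urbowfcse".

urbowfcse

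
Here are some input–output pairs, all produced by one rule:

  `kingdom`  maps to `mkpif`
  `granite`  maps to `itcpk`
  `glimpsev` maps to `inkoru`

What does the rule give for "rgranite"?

titcpk

Each output is the input with this applied: delete the last 2 characters, then shift every letter 2 places forward in the alphabet (wrapping around).
"rgranite" → "rgrani" → "titcpk".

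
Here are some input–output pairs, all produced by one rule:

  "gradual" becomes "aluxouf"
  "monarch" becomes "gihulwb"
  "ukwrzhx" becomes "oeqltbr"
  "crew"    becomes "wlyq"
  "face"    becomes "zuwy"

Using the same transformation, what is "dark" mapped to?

Looking at the pairs, the operation is to shift every letter 6 places backward in the alphabet (wrapping around).
"dark" → "xule".

xule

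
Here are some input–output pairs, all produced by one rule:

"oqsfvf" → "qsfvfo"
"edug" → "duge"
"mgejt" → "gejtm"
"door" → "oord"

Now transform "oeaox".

eaoxo

Looking at the pairs, the operation is to move the first character to the end.
"oeaox" → "eaoxo".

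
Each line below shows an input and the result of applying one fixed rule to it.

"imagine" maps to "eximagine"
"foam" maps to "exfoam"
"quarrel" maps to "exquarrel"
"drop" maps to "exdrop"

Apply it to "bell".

exbell

Looking at the pairs, the operation is to prepend "ex".
"bell" → "exbell".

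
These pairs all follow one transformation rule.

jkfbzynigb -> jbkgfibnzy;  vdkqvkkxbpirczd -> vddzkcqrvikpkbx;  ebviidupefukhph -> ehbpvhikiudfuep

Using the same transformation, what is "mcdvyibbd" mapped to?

Rule — take characters alternately from the front and the back (1st, last, 2nd, 2nd-last, ...).
Doing the same to "mcdvyibbd": "mdcbdbviy".

mdcbdbviy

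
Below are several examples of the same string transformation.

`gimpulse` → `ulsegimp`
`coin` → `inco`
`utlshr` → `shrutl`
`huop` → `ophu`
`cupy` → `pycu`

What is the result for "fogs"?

gsfo

The transformation: swap the front and back halves of the string.
So "fogs" becomes "gsfo".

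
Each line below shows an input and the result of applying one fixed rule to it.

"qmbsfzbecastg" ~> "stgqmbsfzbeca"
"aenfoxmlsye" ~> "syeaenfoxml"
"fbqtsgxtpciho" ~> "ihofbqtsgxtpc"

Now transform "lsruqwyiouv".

ouvlsruqwyi

What's happening: move the last 3 characters to the front (rotate right by 3).
For "lsruqwyiouv" the result is "ouvlsruqwyi".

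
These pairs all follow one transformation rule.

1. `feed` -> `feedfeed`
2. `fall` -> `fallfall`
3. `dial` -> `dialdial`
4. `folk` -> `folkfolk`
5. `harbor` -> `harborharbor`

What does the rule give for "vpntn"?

What's happening: write the whole string twice.
For "vpntn" the result is "vpntnvpntn".

vpntnvpntn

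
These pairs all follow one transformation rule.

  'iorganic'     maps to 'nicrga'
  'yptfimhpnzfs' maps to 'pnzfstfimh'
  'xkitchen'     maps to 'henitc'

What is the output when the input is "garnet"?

The rule is to delete the first 2 characters, then swap the front and back halves of the string.
"garnet" → "rnet" → "etrn".

etrn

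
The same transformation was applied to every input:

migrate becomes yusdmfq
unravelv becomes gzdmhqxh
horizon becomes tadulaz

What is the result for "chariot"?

otmduaf

What's happening: shift every letter 12 places forward in the alphabet (wrapping around).
Applying that to "chariot" gives "otmduaf".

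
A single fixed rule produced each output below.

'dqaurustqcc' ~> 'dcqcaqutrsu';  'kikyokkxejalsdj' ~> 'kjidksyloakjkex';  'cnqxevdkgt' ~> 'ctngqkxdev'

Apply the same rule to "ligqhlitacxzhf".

lfihgzqxhclait

The transformation: take characters alternately from the front and the back (1st, last, 2nd, 2nd-last, ...).
On "ligqhlitacxzhf" that produces "lfihgzqxhclait".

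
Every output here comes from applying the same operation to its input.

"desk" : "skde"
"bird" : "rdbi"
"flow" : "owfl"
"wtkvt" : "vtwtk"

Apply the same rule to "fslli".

lifsl

Each output is the input with this applied: move the last 2 characters to the front (rotate right by 2).
Doing the same to "fslli": "lifsl".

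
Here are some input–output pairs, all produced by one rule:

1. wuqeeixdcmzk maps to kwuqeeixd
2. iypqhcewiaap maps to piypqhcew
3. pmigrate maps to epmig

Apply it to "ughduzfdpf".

fughduz

The pattern: move the last character to the front, then delete the last 3 characters.
Applying both steps to "ughduzfdpf": "fughduzfdp", then "fughduz".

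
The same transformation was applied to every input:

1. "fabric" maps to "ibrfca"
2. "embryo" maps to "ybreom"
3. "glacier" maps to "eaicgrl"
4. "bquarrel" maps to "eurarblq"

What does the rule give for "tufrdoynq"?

What's happening: take characters alternately from the front and the back (1st, last, 2nd, 2nd-last, ...), then move the first 3 characters to the end (rotate left by 3).
Working it through for "tufrdoynq": intermediate "tqunfyrod", final "nfyrodtqu".
(Check on "glacier": → "grleaic" → "eaicgrl" ✓)

nfyrodtqu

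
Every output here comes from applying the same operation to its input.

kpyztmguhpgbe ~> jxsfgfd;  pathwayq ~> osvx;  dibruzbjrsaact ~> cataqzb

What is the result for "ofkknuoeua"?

The rule is to shift every letter 1 place backward in the alphabet (wrapping around), then keep every other character starting from the first (positions 1st, 3rd, 5th, ...).
Applying both steps to "ofkknuoeua": "nejjmtndtz", then "njmnt".
(Check on "dibruzbjrsaact": → "chaqtyaiqrzzbs" → "cataqzb" ✓)

njmnt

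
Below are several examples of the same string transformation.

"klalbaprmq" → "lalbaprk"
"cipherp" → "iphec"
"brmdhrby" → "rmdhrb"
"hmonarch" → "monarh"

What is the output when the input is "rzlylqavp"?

Rule — delete the last 2 characters, then move the first character to the end.
"rzlylqavp" → "rzlylqa" → "zlylqar".

zlylqar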